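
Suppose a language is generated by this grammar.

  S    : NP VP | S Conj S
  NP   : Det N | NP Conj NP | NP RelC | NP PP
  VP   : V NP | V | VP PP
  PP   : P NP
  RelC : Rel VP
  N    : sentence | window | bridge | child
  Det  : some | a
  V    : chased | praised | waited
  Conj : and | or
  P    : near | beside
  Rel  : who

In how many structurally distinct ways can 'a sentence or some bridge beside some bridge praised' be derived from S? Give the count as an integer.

2

The two bracketings:
[S [NP [NP [Det a] [N sentence]] [Conj or] [NP [NP [Det some] [N bridge]] [PP [P beside] [NP [Det some] [N bridge]]]]] [VP [V praised]]]
[S [NP [NP [NP [Det a] [N sentence]] [Conj or] [NP [Det some] [N bridge]]] [PP [P beside] [NP [Det some] [N bridge]]]] [VP [V praised]]]
The trees differ in how a recursive rule is bracketed over the same span.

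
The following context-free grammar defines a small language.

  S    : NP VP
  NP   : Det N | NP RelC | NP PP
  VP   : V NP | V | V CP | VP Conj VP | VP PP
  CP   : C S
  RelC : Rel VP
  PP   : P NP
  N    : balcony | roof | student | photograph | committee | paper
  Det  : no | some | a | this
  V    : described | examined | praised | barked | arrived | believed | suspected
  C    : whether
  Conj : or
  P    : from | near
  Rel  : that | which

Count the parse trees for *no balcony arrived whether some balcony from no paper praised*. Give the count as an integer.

[S [NP [Det no] [N balcony]] [VP [V arrived] [CP [C whether] [S [NP [NP [Det some] [N balcony]] [PP [P from] [NP [Det no] [N paper]]]] [VP [V praised]]]]]]
No rule offers an alternative attachment or grouping for any span, so this is the only derivation.

1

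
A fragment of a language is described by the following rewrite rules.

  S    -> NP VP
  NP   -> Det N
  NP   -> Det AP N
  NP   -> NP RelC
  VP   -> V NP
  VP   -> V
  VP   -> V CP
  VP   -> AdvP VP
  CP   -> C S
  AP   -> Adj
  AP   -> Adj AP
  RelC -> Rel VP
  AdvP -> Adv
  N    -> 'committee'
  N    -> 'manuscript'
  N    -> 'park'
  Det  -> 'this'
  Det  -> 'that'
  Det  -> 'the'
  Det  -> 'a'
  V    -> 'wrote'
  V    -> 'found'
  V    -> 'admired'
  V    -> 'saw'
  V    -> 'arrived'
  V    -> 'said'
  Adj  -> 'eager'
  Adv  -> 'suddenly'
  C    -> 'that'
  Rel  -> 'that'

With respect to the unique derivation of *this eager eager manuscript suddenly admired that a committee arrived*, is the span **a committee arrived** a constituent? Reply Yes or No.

[S [NP [Det this] [AP [Adj eager] [AP [Adj eager]]] [N manuscript]] [VP [AdvP [Adv suddenly]] [VP [V admired] [CP [C that] [S [NP [Det a] [N committee]] [VP [V arrived]]]]]]]
The words 'a committee arrived' are exhaustively dominated by a single S node (built by S → NP VP), so they form a constituent.

Yes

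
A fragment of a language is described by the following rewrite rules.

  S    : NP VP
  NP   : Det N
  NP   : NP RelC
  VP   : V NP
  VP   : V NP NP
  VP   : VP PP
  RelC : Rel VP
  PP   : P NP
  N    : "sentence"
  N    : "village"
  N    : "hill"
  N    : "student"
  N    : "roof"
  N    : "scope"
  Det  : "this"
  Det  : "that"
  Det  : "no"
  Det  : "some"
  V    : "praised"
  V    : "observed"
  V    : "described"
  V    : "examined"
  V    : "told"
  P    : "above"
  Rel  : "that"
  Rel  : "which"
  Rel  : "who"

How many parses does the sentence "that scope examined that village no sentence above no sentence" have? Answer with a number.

[S [NP [Det that] [N scope]] [VP [VP [V examined] [NP [Det that] [N village]] [NP [Det no] [N sentence]]] [PP [P above] [NP [Det no] [N sentence]]]]]
No rule offers an alternative attachment or grouping for any span, so this is the only derivation.

1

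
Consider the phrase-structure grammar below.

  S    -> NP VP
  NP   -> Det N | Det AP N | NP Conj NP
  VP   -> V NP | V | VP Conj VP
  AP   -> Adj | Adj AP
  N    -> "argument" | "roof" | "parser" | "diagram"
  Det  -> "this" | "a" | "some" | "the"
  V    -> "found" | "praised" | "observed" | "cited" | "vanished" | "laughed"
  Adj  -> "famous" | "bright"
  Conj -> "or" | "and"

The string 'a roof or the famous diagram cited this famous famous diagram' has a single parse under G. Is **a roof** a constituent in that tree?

Yes

[S [NP [NP [Det a] [N roof]] [Conj or] [NP [Det the] [AP [Adj famous]] [N diagram]]] [VP [V cited] [NP [Det this] [AP [Adj famous] [AP [Adj famous]]] [N diagram]]]]
The words 'a roof' are exhaustively dominated by a single NP node (built by NP → Det N), so they form a constituent.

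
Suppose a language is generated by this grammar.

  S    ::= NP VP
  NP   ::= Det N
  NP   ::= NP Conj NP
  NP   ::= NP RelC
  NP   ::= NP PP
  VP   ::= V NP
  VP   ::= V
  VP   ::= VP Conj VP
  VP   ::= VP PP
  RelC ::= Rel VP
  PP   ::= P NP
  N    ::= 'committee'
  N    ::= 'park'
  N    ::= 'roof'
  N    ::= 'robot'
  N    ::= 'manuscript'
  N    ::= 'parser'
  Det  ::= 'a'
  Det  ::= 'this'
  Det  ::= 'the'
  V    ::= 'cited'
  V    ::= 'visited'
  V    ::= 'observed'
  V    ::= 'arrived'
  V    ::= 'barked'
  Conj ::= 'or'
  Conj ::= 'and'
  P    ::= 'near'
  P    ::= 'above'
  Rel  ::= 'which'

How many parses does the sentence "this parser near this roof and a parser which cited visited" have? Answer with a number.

5

Two of the 5 distinct bracketings:
[S [NP [NP [NP [Det this] [N parser]] [PP [P near] [NP [Det this] [N roof]]]] [Conj and] [NP [NP [Det a] [N parser]] [RelC [Rel which] [VP [V cited]]]]] [VP [V visited]]]
[S [NP [NP [NP [NP [Det this] [N parser]] [PP [P near] [NP [Det this] [N roof]]]] [Conj and] [NP [Det a] [N parser]]] [RelC [Rel which] [VP [V cited]]]] [VP [V visited]]]
The trees differ in how a recursive rule is bracketed over the same span.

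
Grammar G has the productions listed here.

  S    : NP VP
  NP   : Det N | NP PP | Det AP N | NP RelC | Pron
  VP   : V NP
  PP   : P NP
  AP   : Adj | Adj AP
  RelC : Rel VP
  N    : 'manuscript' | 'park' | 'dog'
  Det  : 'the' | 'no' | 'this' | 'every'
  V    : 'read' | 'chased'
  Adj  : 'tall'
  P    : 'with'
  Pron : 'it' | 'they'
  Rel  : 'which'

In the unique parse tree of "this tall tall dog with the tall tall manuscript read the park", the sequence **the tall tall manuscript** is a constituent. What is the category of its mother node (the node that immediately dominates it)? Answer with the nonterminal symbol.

[S [NP [NP [Det this] [AP [Adj tall] [AP [Adj tall]]] [N dog]] [PP [P with] [NP [Det the] [AP [Adj tall] [AP [Adj tall]]] [N manuscript]]]] [VP [V read] [NP [Det the] [N park]]]]
The span 'the tall tall manuscript' is the NP node built by NP → Det AP N.
Its mother is the PP built by PP → P NP.

PP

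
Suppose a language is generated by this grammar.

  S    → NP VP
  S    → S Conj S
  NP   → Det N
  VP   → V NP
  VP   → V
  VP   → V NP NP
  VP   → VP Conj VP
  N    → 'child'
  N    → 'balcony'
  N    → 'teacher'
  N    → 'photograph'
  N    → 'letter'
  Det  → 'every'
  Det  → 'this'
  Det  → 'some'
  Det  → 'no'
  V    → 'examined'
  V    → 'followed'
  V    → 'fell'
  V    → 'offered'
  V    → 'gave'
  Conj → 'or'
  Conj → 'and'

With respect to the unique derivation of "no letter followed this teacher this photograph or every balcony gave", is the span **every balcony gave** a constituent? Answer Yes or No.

[S [S [NP [Det no] [N letter]] [VP [V followed] [NP [Det this] [N teacher]] [NP [Det this] [N photograph]]]] [Conj or] [S [NP [Det every] [N balcony]] [VP [V gave]]]]
The words 'every balcony gave' are exhaustively dominated by a single S node (built by S → NP VP), so they form a constituent.

Yes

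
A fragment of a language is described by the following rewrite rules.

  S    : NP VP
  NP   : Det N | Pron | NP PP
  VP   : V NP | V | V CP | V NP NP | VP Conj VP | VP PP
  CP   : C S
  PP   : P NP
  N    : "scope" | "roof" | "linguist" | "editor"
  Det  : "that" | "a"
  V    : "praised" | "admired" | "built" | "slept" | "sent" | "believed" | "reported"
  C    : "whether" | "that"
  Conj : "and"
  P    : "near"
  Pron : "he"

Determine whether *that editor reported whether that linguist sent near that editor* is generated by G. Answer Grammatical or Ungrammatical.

S
  NP
    Det: that
    N: editor
  VP
    V: reported
    CP
      C: whether
      S
        NP
          Det: that
          N: linguist
        VP
          VP
            V: sent
          PP
            P: near
            NP
              Det: that
              N: editor
The bracketing above is licensed at every node by one of the given productions, with S at the root.

Grammatical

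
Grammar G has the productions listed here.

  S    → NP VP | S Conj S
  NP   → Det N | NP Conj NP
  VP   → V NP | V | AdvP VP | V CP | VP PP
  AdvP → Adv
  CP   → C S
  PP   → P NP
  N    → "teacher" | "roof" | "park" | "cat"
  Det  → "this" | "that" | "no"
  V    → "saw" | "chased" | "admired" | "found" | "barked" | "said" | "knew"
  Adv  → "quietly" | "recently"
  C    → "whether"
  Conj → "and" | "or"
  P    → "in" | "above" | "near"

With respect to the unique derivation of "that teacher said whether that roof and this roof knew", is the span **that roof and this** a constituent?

[S [NP [Det that] [N teacher]] [VP [V said] [CP [C whether] [S [NP [NP [Det that] [N roof]] [Conj and] [NP [Det this] [N roof]]] [VP [V knew]]]]]]
The smallest constituent containing 'that roof and this' is the NP spanning 'that roof and this roof'; no single node in the tree dominates exactly the given words.

No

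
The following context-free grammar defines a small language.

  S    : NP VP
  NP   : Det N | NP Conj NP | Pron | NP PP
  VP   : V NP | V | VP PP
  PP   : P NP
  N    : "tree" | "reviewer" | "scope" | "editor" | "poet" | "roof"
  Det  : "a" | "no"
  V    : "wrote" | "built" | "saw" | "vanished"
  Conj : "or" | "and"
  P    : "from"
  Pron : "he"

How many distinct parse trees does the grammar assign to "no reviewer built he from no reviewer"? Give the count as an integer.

2

The two bracketings:
[S [NP [Det no] [N reviewer]] [VP [V built] [NP [NP [Pron he]] [PP [P from] [NP [Det no] [N reviewer]]]]]]
[S [NP [Det no] [N reviewer]] [VP [VP [V built] [NP [Pron he]]] [PP [P from] [NP [Det no] [N reviewer]]]]]
The difference turns on whether NP → NP PP is used at the relevant span, versus an alternative expansion of NP.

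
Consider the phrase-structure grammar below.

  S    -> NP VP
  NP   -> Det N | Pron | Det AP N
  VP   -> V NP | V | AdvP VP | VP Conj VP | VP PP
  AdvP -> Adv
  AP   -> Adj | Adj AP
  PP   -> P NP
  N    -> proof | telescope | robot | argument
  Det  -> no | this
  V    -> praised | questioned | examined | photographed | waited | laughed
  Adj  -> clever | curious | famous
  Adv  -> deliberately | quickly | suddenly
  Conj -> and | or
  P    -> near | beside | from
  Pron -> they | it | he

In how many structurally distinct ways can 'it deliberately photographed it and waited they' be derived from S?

The two bracketings:
[S [NP [Pron it]] [VP [AdvP [Adv deliberately]] [VP [VP [V photographed] [NP [Pron it]]] [Conj and] [VP [V waited] [NP [Pron they]]]]]]
[S [NP [Pron it]] [VP [VP [AdvP [Adv deliberately]] [VP [V photographed] [NP [Pron it]]]] [Conj and] [VP [V waited] [NP [Pron they]]]]]
The trees differ in how a recursive rule is bracketed over the same span.

2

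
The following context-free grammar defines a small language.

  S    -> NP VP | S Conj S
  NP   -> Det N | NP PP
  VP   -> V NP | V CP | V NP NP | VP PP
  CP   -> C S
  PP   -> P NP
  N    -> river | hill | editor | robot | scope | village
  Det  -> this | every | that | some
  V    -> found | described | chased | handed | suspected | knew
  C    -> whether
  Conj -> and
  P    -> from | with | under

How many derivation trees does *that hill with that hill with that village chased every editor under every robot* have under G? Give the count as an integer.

4

Two of the 4 distinct bracketings:
[S [NP [NP [Det that] [N hill]] [PP [P with] [NP [NP [Det that] [N hill]] [PP [P with] [NP [Det that] [N village]]]]]] [VP [V chased] [NP [NP [Det every] [N editor]] [PP [P under] [NP [Det every] [N robot]]]]]]
[S [NP [NP [Det that] [N hill]] [PP [P with] [NP [NP [Det that] [N hill]] [PP [P with] [NP [Det that] [N village]]]]]] [VP [VP [V chased] [NP [Det every] [N editor]]] [PP [P under] [NP [Det every] [N robot]]]]]
The difference turns on whether VP → VP PP is used at the relevant span, versus an alternative expansion of VP.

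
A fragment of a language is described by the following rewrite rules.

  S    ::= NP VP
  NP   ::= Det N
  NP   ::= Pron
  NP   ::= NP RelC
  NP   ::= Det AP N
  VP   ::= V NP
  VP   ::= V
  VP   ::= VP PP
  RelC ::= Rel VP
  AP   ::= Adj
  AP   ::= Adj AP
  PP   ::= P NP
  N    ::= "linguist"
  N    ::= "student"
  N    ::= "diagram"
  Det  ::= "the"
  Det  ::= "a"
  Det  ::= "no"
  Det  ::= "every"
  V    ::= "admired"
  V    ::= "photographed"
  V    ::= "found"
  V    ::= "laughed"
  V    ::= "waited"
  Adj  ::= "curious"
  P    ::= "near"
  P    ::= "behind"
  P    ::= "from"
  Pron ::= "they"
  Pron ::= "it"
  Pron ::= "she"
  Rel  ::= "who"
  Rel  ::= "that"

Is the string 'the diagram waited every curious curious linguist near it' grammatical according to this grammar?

Grammatical

[S [NP [Det the] [N diagram]] [VP [VP [V waited] [NP [Det every] [AP [Adj curious] [AP [Adj curious]]] [N linguist]]] [PP [P near] [NP [Pron it]]]]]
Each bracket corresponds to one application of a listed rule, so the string is derivable from S.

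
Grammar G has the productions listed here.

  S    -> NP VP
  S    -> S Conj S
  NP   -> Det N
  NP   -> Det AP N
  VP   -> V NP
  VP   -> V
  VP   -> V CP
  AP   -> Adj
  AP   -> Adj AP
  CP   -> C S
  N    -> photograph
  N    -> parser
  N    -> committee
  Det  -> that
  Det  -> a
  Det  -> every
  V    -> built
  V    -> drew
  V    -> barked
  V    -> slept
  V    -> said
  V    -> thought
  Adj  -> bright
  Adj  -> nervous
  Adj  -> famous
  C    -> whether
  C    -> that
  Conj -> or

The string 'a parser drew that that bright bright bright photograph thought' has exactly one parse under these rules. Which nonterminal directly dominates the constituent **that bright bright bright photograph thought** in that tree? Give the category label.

CP

[S [NP [Det a] [N parser]] [VP [V drew] [CP [C that] [S [NP [Det that] [AP [Adj bright] [AP [Adj bright] [AP [Adj bright]]]] [N photograph]] [VP [V thought]]]]]]
The span 'that bright bright bright photograph thought' is the S node built by S → NP VP.
Its mother is the CP built by CP → C S.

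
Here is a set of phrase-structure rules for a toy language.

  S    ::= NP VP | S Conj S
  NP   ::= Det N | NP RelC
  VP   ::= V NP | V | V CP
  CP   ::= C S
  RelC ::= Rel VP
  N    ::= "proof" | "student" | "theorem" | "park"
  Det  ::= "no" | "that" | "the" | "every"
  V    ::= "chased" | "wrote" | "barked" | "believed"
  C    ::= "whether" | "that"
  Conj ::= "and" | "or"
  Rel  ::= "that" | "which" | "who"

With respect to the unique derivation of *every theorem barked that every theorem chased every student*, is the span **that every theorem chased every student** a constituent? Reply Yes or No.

Yes

[S [NP [Det every] [N theorem]] [VP [V barked] [CP [C that] [S [NP [Det every] [N theorem]] [VP [V chased] [NP [Det every] [N student]]]]]]]
The words 'that every theorem chased every student' are exhaustively dominated by a single CP node (built by CP → C S), so they form a constituent.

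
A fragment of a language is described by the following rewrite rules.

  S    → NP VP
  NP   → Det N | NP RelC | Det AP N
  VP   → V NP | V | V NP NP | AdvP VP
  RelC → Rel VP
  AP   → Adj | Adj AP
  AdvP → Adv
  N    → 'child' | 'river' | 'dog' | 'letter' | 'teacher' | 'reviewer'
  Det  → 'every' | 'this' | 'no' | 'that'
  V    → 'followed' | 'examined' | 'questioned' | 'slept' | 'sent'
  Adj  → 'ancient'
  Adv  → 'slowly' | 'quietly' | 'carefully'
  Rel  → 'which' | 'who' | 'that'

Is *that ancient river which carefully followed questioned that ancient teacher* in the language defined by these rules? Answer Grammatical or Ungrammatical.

Grammatical

S
  NP
    NP
      Det: that
      AP
        Adj: ancient
      N: river
    RelC
      Rel: which
      VP
        AdvP
          Adv: carefully
        VP
          V: followed
  VP
    V: questioned
    NP
      Det: that
      AP
        Adj: ancient
      N: teacher
Each bracket corresponds to one application of a listed rule, so the string is derivable from S.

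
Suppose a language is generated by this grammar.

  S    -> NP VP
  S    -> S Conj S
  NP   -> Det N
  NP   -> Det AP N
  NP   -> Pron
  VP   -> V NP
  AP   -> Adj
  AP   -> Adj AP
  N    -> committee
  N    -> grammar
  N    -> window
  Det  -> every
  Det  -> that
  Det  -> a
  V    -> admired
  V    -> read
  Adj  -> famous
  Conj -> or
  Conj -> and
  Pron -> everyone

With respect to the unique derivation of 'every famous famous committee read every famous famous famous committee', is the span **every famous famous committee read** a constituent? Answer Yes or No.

[S [NP [Det every] [AP [Adj famous] [AP [Adj famous]]] [N committee]] [VP [V read] [NP [Det every] [AP [Adj famous] [AP [Adj famous] [AP [Adj famous]]]] [N committee]]]]
The smallest constituent containing 'every famous famous committee read' is the S spanning 'every famous famous committee read every famous famous famous committee'; no single node in the tree dominates exactly the given words.

No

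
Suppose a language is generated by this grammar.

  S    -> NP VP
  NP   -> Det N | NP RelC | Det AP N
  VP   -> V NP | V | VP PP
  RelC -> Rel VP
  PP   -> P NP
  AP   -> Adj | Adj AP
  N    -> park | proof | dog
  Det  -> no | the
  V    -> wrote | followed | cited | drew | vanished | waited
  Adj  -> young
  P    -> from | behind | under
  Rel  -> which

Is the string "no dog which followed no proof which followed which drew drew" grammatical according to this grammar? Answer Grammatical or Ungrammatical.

Grammatical

S
  NP
    NP
      Det: no
      N: dog
    RelC
      Rel: which
      VP
        V: followed
        NP
          NP
            NP
              Det: no
              N: proof
            RelC
              Rel: which
              VP
                V: followed
          RelC
            Rel: which
            VP
              V: drew
  VP
    V: drew
Each bracket corresponds to one application of a listed rule, so the string is derivable from S.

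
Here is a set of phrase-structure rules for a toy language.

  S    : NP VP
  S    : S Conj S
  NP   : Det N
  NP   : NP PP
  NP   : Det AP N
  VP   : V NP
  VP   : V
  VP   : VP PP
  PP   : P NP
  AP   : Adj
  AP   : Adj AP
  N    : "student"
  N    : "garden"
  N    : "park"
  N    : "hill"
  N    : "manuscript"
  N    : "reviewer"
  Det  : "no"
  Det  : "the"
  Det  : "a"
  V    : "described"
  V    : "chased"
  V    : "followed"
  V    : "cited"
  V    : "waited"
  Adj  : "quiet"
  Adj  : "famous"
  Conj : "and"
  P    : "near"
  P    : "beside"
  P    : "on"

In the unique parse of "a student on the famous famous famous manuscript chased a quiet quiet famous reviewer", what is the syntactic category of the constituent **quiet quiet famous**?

AP

S
  NP
    NP
      Det: a
      N: student
    PP
      P: on
      NP
        Det: the
        AP
          Adj: famous
          AP
            Adj: famous
            AP
              Adj: famous
        N: manuscript
  VP
    V: chased
    NP
      Det: a
      AP
        Adj: quiet
        AP
          Adj: quiet
          AP
            Adj: famous
      N: reviewer
The span 'quiet quiet famous' is the AP node built by AP → Adj AP.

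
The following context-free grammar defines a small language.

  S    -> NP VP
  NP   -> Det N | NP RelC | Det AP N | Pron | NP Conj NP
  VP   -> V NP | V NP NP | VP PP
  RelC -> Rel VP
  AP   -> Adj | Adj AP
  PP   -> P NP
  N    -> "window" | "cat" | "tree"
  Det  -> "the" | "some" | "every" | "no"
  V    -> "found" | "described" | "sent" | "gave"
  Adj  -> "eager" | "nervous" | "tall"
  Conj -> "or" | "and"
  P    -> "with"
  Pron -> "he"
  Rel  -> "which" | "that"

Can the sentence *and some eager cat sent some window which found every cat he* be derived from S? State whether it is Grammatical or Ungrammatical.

Ungrammatical

For S → NP VP, no prefix of the string parses as an NP.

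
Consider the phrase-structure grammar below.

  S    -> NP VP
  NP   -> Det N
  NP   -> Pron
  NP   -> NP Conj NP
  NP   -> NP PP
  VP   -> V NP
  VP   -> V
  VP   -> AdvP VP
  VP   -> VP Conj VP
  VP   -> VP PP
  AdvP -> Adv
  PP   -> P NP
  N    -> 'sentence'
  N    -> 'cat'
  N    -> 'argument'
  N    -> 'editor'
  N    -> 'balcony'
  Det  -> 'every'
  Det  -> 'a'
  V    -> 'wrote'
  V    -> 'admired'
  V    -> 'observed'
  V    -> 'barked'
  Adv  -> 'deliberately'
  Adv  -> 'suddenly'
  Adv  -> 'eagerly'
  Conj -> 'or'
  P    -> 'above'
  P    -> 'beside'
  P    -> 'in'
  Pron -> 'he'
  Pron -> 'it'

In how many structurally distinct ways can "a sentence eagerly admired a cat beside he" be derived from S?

3

Two of the 3 distinct bracketings:
[S [NP [Det a] [N sentence]] [VP [AdvP [Adv eagerly]] [VP [V admired] [NP [NP [Det a] [N cat]] [PP [P beside] [NP [Pron he]]]]]]]
[S [NP [Det a] [N sentence]] [VP [AdvP [Adv eagerly]] [VP [VP [V admired] [NP [Det a] [N cat]]] [PP [P beside] [NP [Pron he]]]]]]
The difference turns on whether NP → NP PP is used at the relevant span, versus an alternative expansion of NP.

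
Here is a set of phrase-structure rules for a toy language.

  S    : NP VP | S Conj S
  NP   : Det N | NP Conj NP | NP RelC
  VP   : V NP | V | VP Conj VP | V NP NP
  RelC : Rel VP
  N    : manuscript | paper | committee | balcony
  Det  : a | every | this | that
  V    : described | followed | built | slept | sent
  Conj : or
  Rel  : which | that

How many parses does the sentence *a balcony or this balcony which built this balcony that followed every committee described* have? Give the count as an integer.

Two of the 7 distinct bracketings:
[S [NP [NP [Det a] [N balcony]] [Conj or] [NP [NP [Det this] [N balcony]] [RelC [Rel which] [VP [V built] [NP [NP [Det this] [N balcony]] [RelC [Rel that] [VP [V followed] [NP [Det every] [N committee]]]]]]]]] [VP [V described]]]
[S [NP [NP [Det a] [N balcony]] [Conj or] [NP [NP [Det this] [N balcony]] [RelC [Rel which] [VP [V built] [NP [NP [Det this] [N balcony]] [RelC [Rel that] [VP [V followed]]]] [NP [Det every] [N committee]]]]]] [VP [V described]]]
The difference turns on whether VP → V NP is used at the relevant span, versus an alternative expansion of VP.

7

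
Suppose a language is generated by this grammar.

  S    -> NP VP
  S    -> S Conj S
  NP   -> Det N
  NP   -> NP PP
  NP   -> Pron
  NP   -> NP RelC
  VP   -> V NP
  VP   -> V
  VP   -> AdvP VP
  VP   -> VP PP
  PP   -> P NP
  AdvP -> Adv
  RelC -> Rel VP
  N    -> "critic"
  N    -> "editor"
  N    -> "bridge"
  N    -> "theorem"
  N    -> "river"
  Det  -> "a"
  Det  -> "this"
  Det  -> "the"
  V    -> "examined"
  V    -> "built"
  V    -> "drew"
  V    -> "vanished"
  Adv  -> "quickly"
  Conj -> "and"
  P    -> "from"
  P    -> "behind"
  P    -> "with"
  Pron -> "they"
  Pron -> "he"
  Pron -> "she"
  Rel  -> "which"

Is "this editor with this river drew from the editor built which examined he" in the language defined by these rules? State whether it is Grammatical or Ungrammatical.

For S → NP VP, every NP-prefix leaves a non-VP remainder: after 'this editor' the remainder is not a VP; after 'this editor with this river' the remainder is not a VP. The alternative S rule S → S Conj S likewise has no satisfying split.

Ungrammatical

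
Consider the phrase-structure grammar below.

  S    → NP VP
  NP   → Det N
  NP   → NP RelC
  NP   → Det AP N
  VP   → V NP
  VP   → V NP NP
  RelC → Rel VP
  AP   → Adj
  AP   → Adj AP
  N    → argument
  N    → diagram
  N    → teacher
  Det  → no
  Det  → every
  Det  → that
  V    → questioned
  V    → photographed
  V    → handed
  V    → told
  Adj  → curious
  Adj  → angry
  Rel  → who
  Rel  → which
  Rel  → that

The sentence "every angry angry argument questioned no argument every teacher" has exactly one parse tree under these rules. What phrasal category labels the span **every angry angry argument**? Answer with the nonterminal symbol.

NP

[S [NP [Det every] [AP [Adj angry] [AP [Adj angry]]] [N argument]] [VP [V questioned] [NP [Det no] [N argument]] [NP [Det every] [N teacher]]]]
The span 'every angry angry argument' is the NP node built by NP → Det AP N.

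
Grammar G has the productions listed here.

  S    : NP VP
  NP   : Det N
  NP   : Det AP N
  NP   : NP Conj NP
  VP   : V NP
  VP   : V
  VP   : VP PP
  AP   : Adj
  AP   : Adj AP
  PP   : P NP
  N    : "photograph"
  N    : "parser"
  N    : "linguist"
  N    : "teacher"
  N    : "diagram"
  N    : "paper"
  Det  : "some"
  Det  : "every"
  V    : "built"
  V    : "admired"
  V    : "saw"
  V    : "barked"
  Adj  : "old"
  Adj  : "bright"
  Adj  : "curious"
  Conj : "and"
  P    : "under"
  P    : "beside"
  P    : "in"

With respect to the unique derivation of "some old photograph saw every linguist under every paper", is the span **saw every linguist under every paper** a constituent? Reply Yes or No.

[S [NP [Det some] [AP [Adj old]] [N photograph]] [VP [VP [V saw] [NP [Det every] [N linguist]]] [PP [P under] [NP [Det every] [N paper]]]]]
The words 'saw every linguist under every paper' are exhaustively dominated by a single VP node (built by VP → VP PP), so they form a constituent.

Yes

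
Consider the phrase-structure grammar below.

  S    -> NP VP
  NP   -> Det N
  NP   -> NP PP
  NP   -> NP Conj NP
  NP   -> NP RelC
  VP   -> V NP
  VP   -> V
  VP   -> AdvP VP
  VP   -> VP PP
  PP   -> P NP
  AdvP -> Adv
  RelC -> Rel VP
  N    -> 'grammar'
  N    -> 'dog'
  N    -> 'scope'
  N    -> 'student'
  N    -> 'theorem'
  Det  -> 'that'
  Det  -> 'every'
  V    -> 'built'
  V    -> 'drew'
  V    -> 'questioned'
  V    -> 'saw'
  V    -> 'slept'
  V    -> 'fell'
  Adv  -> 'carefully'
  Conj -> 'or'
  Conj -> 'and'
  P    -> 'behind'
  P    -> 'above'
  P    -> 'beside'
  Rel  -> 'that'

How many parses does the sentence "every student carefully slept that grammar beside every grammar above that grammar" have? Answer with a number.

Two of the 9 distinct bracketings:
[S [NP [Det every] [N student]] [VP [AdvP [Adv carefully]] [VP [V slept] [NP [NP [Det that] [N grammar]] [PP [P beside] [NP [NP [Det every] [N grammar]] [PP [P above] [NP [Det that] [N grammar]]]]]]]]]
[S [NP [Det every] [N student]] [VP [AdvP [Adv carefully]] [VP [V slept] [NP [NP [NP [Det that] [N grammar]] [PP [P beside] [NP [Det every] [N grammar]]]] [PP [P above] [NP [Det that] [N grammar]]]]]]]
The trees differ in how a recursive rule is bracketed over the same span.

9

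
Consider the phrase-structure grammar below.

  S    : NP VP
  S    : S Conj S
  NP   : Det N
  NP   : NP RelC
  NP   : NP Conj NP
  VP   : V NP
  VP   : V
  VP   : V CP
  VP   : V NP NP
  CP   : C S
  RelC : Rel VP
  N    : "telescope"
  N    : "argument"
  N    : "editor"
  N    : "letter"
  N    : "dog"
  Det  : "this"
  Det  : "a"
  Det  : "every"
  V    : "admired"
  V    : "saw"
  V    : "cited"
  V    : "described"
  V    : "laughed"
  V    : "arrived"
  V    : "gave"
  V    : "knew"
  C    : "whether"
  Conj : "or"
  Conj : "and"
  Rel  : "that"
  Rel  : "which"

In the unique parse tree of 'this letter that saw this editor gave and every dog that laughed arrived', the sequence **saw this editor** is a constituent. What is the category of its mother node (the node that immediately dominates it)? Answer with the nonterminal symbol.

[S [S [NP [NP [Det this] [N letter]] [RelC [Rel that] [VP [V saw] [NP [Det this] [N editor]]]]] [VP [V gave]]] [Conj and] [S [NP [NP [Det every] [N dog]] [RelC [Rel that] [VP [V laughed]]]] [VP [V arrived]]]]
The span 'saw this editor' is the VP node built by VP → V NP.
Its mother is the RelC built by RelC → Rel VP.

RelC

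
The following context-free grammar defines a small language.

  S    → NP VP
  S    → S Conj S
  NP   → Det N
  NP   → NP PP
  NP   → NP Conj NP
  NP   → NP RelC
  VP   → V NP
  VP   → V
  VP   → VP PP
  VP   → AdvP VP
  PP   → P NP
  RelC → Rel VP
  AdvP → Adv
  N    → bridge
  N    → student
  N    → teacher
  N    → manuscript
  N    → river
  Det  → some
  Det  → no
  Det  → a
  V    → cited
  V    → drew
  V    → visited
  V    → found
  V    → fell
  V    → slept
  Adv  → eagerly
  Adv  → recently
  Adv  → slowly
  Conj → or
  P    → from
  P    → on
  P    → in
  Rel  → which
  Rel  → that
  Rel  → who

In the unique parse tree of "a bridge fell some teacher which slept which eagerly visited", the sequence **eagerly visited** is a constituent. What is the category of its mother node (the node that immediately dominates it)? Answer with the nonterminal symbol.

RelC

S
  NP
    Det: a
    N: bridge
  VP
    V: fell
    NP
      NP
        NP
          Det: some
          N: teacher
        RelC
          Rel: which
          VP
            V: slept
      RelC
        Rel: which
        VP
          AdvP
            Adv: eagerly
          VP
            V: visited
The span 'eagerly visited' is the VP node built by VP → AdvP VP.
Its mother is the RelC built by RelC → Rel VP.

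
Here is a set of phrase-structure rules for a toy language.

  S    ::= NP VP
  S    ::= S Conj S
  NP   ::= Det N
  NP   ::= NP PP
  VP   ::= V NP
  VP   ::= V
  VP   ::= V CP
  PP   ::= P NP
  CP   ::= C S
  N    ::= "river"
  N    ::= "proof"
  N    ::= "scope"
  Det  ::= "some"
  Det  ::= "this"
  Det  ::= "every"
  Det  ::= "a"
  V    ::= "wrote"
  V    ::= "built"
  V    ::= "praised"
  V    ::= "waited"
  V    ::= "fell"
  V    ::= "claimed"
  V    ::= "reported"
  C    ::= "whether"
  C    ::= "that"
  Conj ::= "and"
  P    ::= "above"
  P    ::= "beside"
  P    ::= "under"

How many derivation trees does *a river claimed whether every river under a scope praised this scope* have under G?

1

[S [NP [Det a] [N river]] [VP [V claimed] [CP [C whether] [S [NP [NP [Det every] [N river]] [PP [P under] [NP [Det a] [N scope]]]] [VP [V praised] [NP [Det this] [N scope]]]]]]]
No rule offers an alternative attachment or grouping for any span, so this is the only derivation.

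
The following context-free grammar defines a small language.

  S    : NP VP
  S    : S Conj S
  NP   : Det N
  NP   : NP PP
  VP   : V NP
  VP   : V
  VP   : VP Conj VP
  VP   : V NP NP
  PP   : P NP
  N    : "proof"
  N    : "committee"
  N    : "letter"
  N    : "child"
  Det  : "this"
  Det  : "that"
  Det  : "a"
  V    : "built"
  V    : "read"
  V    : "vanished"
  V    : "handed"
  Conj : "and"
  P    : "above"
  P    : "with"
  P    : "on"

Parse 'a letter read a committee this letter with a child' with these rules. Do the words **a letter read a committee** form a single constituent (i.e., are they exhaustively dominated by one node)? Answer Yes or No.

No

[S [NP [Det a] [N letter]] [VP [V read] [NP [Det a] [N committee]] [NP [NP [Det this] [N letter]] [PP [P with] [NP [Det a] [N child]]]]]]
The smallest constituent containing 'a letter read a committee' is the S spanning 'a letter read a committee this letter with a child'; no single node in the tree dominates exactly the given words.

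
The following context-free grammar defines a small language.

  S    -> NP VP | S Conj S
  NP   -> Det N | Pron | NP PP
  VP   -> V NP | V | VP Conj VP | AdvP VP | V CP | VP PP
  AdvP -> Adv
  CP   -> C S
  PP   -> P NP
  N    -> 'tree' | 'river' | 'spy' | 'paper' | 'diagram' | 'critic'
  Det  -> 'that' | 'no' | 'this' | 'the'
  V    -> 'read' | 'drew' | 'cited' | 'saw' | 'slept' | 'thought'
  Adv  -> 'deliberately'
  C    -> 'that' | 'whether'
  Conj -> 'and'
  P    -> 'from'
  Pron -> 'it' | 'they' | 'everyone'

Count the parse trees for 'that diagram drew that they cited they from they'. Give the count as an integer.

3

Two of the 3 distinct bracketings:
[S [NP [Det that] [N diagram]] [VP [V drew] [CP [C that] [S [NP [Pron they]] [VP [V cited] [NP [NP [Pron they]] [PP [P from] [NP [Pron they]]]]]]]]]
[S [NP [Det that] [N diagram]] [VP [V drew] [CP [C that] [S [NP [Pron they]] [VP [VP [V cited] [NP [Pron they]]] [PP [P from] [NP [Pron they]]]]]]]]
The difference turns on whether NP → NP PP is used at the relevant span, versus an alternative expansion of NP.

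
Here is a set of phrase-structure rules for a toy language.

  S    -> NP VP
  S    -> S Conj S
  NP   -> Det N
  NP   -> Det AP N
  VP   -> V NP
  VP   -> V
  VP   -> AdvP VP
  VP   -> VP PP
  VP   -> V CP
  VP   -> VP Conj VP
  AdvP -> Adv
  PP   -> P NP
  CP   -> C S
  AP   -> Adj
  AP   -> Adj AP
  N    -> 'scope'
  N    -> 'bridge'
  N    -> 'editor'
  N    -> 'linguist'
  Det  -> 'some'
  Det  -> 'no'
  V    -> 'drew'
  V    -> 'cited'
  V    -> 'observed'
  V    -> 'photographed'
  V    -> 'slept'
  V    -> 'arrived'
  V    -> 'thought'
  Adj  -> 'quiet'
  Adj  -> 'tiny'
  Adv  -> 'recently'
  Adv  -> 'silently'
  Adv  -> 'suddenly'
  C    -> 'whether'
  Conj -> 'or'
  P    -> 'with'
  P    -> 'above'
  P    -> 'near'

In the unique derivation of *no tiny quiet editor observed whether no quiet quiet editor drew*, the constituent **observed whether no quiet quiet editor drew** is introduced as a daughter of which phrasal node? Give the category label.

S
  NP
    Det: no
    AP
      Adj: tiny
      AP
        Adj: quiet
    N: editor
  VP
    V: observed
    CP
      C: whether
      S
        NP
          Det: no
          AP
            Adj: quiet
            AP
              Adj: quiet
          N: editor
        VP
          V: drew
The span 'observed whether no quiet quiet editor drew' is the VP node built by VP → V CP.
Its mother is the S built by S → NP VP.

S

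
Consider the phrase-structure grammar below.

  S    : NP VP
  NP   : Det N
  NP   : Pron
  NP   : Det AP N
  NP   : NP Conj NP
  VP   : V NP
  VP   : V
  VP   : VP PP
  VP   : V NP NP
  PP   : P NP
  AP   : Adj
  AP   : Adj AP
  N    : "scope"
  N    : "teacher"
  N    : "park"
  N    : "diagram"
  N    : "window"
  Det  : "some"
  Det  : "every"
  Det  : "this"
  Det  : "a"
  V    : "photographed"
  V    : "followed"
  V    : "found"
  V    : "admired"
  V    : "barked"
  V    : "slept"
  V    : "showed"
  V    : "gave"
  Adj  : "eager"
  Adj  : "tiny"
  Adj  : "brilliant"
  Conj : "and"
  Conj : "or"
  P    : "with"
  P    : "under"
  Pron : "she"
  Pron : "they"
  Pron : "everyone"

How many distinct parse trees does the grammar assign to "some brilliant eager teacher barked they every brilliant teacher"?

[S [NP [Det some] [AP [Adj brilliant] [AP [Adj eager]]] [N teacher]] [VP [V barked] [NP [Pron they]] [NP [Det every] [AP [Adj brilliant]] [N teacher]]]]
No rule offers an alternative attachment or grouping for any span, so this is the only derivation.

1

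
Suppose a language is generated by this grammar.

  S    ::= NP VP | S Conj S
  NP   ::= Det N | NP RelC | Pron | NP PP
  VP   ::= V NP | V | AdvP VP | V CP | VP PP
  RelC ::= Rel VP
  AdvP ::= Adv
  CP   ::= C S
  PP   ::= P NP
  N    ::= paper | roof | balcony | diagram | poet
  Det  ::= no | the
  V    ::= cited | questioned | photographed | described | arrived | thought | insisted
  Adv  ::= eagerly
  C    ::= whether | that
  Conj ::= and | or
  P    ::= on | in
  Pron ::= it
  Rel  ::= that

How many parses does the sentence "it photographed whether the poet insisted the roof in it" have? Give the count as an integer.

3

Two of the 3 distinct bracketings:
[S [NP [Pron it]] [VP [V photographed] [CP [C whether] [S [NP [Det the] [N poet]] [VP [V insisted] [NP [NP [Det the] [N roof]] [PP [P in] [NP [Pron it]]]]]]]]]
[S [NP [Pron it]] [VP [V photographed] [CP [C whether] [S [NP [Det the] [N poet]] [VP [VP [V insisted] [NP [Det the] [N roof]]] [PP [P in] [NP [Pron it]]]]]]]]
The difference turns on whether NP → NP PP is used at the relevant span, versus an alternative expansion of NP.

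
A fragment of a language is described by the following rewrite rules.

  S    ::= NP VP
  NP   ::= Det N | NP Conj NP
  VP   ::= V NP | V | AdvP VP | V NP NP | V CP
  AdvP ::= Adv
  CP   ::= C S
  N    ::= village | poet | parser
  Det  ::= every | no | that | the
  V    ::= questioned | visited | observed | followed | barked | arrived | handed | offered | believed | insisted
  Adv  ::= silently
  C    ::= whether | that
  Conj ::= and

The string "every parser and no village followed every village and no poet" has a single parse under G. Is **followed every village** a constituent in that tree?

[S [NP [NP [Det every] [N parser]] [Conj and] [NP [Det no] [N village]]] [VP [V followed] [NP [NP [Det every] [N village]] [Conj and] [NP [Det no] [N poet]]]]]
The smallest constituent containing 'followed every village' is the VP spanning 'followed every village and no poet'; no single node in the tree dominates exactly the given words.

No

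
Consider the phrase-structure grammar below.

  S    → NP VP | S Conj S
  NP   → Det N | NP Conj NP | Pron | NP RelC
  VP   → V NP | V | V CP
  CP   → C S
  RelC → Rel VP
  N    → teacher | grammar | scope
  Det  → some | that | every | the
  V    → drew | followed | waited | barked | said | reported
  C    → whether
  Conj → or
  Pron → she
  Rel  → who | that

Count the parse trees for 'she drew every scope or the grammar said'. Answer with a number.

[S [S [NP [Pron she]] [VP [V drew] [NP [Det every] [N scope]]]] [Conj or] [S [NP [Det the] [N grammar]] [VP [V said]]]]
No rule offers an alternative attachment or grouping for any span, so this is the only derivation.

1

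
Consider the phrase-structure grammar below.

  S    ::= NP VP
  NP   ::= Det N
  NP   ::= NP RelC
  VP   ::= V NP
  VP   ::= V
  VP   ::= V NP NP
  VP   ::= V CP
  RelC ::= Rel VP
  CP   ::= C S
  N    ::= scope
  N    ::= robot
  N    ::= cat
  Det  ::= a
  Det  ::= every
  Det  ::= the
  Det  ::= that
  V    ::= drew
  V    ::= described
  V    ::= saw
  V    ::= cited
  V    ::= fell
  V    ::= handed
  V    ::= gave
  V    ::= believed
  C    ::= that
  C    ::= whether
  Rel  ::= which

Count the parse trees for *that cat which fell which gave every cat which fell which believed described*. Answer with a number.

Two of the 3 distinct bracketings:
[S [NP [NP [NP [Det that] [N cat]] [RelC [Rel which] [VP [V fell]]]] [RelC [Rel which] [VP [V gave] [NP [NP [NP [Det every] [N cat]] [RelC [Rel which] [VP [V fell]]]] [RelC [Rel which] [VP [V believed]]]]]]] [VP [V described]]]
[S [NP [NP [NP [NP [Det that] [N cat]] [RelC [Rel which] [VP [V fell]]]] [RelC [Rel which] [VP [V gave] [NP [NP [Det every] [N cat]] [RelC [Rel which] [VP [V fell]]]]]]] [RelC [Rel which] [VP [V believed]]]] [VP [V described]]]
The trees differ in how a recursive rule is bracketed over the same span.

3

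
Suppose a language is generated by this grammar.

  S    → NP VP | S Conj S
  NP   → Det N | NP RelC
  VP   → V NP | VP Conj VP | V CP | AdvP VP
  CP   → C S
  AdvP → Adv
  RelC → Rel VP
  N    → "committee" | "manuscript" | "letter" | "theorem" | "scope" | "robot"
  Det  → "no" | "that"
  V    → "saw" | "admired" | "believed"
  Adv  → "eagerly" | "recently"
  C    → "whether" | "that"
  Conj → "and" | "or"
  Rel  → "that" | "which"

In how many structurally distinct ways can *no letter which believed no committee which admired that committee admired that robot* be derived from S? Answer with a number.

The two bracketings:
[S [NP [NP [Det no] [N letter]] [RelC [Rel which] [VP [V believed] [NP [NP [Det no] [N committee]] [RelC [Rel which] [VP [V admired] [NP [Det that] [N committee]]]]]]]] [VP [V admired] [NP [Det that] [N robot]]]]
[S [NP [NP [NP [Det no] [N letter]] [RelC [Rel which] [VP [V believed] [NP [Det no] [N committee]]]]] [RelC [Rel which] [VP [V admired] [NP [Det that] [N committee]]]]] [VP [V admired] [NP [Det that] [N robot]]]]
The trees differ in how a recursive rule is bracketed over the same span.

2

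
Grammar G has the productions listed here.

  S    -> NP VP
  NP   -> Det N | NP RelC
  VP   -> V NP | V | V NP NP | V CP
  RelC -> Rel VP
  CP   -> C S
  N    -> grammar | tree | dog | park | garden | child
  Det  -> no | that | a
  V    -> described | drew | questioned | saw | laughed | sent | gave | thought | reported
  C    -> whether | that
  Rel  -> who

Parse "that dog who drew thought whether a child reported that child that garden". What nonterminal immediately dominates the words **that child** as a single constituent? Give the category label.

NP

[S [NP [NP [Det that] [N dog]] [RelC [Rel who] [VP [V drew]]]] [VP [V thought] [CP [C whether] [S [NP [Det a] [N child]] [VP [V reported] [NP [Det that] [N child]] [NP [Det that] [N garden]]]]]]]
The span 'that child' is the NP node built by NP → Det N.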